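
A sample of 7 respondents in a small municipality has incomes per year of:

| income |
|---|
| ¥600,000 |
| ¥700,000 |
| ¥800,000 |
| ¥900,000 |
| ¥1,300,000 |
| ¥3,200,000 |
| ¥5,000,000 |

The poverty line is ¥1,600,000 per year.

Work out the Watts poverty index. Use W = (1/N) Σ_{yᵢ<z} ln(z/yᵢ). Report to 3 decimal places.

Poor units: ¥600,000, ¥700,000, ¥800,000, ¥900,000, ¥1,300,000 (q = 5 of N = 7).
Log shortfalls: ln(1600000/600000) = 0.9808; ln(1600000/700000) = 0.8267; ln(1600000/800000) = 0.6931; ln(1600000/900000) = 0.5754; ln(1600000/1300000) = 0.2076.
W = 3.283659 / 7 = 0.469.

0.469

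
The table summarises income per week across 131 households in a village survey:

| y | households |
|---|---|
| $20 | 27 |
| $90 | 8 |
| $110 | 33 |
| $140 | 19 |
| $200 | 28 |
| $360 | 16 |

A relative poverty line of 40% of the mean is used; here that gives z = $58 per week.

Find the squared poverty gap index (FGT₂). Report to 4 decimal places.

Incomes under z: 27×$20 (q = 27 of N = 131).
Gap ratios (z−y)/z: (58−20)/58 = 0.6552 (×27).
Squared: 0.4293 (×27).
Sum = 11.589774; P₂ = 11.589774 / 131 = 0.0885.

0.0885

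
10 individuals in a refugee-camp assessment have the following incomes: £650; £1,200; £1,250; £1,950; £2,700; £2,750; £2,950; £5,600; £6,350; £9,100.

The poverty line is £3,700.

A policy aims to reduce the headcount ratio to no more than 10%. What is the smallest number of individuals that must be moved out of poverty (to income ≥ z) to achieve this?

6

Currently q = 7 of N = 10 are below the line (H = 0.700).
A headcount ratio of at most 10% allows at most ⌊0.10 × 10⌋ = 1 poor individuals.
So at least 7 − 1 = 6 must be lifted.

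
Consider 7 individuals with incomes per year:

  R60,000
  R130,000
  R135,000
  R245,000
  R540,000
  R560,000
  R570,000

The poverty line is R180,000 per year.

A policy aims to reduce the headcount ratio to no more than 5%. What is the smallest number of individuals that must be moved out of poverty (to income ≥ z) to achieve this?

3

3 of the 7 individuals are poor, so H = 3/7 = 0.429.
A headcount ratio of at most 5% allows at most ⌊0.05 × 7⌋ = 0 poor individuals.
So at least 3 − 0 = 3 must be lifted.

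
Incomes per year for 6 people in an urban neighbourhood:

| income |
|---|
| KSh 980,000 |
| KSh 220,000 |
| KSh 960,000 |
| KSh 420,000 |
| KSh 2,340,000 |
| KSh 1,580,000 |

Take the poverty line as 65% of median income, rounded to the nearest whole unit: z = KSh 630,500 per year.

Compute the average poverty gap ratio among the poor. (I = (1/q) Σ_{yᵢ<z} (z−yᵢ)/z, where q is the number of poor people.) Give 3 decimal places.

0.492

Incomes under z: KSh 220,000, KSh 420,000 (q = 2 of N = 6).
Relative gaps: 0.6511, 0.3339; sum = 0.984933.
I averages over the q = 2 poor units only: 0.984933 / 2 = 0.492.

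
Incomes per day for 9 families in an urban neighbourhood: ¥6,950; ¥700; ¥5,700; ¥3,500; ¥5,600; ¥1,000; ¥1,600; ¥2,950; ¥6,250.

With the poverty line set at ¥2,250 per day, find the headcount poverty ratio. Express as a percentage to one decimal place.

33.3%

3 of the 9 families have income below ¥2,250.
H = 3/9 = 33.3%.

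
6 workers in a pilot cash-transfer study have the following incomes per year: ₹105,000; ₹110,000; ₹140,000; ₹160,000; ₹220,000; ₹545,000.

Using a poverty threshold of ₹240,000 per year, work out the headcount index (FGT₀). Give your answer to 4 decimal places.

0.8333

5 of the 6 workers have income below ₹240,000.
H = 5/6 = 0.8333.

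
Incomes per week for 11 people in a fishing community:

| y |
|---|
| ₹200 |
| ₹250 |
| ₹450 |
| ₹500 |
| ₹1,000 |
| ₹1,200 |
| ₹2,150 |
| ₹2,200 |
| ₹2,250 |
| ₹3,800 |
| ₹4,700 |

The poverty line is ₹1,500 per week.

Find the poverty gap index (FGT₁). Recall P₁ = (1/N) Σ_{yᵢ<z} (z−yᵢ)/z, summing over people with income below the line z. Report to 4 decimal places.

Below z: ₹200, ₹250, ₹450, ₹500, ₹1,000, ₹1,200 (q = 6 of N = 11).
Shortfall ratios: (1500−200)/1500 = 0.8667; (1500−250)/1500 = 0.8333; (1500−450)/1500 = 0.7000; (1500−500)/1500 = 0.6667; (1500−1000)/1500 = 0.3333; (1500−1200)/1500 = 0.2000.
Σ = 3.600000. Dividing by the full population N = 11 gives P₁ = 0.3273.

0.3273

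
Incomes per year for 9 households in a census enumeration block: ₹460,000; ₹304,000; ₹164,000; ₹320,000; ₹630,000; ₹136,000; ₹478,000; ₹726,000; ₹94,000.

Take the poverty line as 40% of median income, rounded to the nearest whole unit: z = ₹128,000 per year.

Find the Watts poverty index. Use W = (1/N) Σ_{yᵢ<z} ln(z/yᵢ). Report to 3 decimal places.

0.034

Poor units: ₹94,000 (q = 1 of N = 9).
Log gaps: ln(128000/94000) = 0.3087.
W = 0.308735 / 9 = 0.034.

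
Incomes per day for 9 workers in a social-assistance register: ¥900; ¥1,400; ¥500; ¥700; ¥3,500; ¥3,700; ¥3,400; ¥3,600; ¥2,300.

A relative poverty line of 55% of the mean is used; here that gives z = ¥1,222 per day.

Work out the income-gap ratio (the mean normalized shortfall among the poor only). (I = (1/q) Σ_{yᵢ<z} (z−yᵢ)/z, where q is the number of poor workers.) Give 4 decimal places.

Below the line: ¥500, ¥700, ¥900 (q = 3 of N = 9).
Relative gaps: 0.5908, 0.4272, 0.2635; sum = 1.281506.
I averages over the q = 3 poor units only: 1.281506 / 3 = 0.4272.

0.4272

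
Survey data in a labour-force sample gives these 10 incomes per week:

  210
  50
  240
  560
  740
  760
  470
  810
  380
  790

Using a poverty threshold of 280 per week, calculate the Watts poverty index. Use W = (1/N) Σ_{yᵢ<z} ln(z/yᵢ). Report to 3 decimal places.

0.216

Below z: 50, 210, 240 (q = 3 of N = 10).
Log gaps: ln(280/50) = 1.7228; ln(280/210) = 0.2877; ln(280/240) = 0.1542.
W = 2.164599 / 10 = 0.216.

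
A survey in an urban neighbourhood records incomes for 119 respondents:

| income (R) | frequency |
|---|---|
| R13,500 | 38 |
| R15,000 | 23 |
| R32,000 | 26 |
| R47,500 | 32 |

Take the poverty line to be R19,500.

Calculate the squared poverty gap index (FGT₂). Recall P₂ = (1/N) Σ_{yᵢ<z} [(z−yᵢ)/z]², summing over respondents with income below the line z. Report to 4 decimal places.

Poor units: 38×R13,500, 23×R15,000 (q = 61 of N = 119).
Shortfall ratios: (19500−13500)/19500 = 0.3077 (×38); (19500−15000)/19500 = 0.2308 (×23).
Squared: 0.0947 (×38); 0.0533 (×23).
Sum = 4.822485; P₂ = 4.822485 / 119 = 0.0405.

0.0405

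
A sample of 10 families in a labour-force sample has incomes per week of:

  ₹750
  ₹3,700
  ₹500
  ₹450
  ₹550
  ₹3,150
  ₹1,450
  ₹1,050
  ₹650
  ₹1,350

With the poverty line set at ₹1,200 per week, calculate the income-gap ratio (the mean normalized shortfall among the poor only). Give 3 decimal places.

0.451

Below z: ₹450, ₹500, ₹550, ₹650, ₹750, ₹1,050 (q = 6 of N = 10).
Relative gaps: 0.6250, 0.5833, 0.5417, 0.4583, 0.3750, 0.1250; sum = 2.708333.
The income-gap ratio divides by q (the poor only): 2.708333 / 6 = 0.451.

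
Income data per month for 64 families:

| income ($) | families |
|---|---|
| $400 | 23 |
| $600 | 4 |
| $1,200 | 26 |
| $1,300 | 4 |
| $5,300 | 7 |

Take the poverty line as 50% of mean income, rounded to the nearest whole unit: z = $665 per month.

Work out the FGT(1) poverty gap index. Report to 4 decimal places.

0.1493

Below the line: 23×$400, 4×$600 (q = 27 of N = 64).
Relative gaps: (665−400)/665 = 0.3985 (×23); (665−600)/665 = 0.0977 (×4).
Sum of shortfalls = 9.556391; P₁ averages over all N: 9.556391 / 64 = 0.1493.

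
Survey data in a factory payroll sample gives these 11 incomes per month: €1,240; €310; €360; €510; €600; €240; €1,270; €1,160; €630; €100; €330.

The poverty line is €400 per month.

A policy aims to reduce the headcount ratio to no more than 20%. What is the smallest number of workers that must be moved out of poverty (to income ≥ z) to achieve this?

3

Currently q = 5 of N = 11 are below the line (H = 0.455).
A headcount ratio of at most 20% allows at most ⌊0.20 × 11⌋ = 2 poor workers.
So at least 5 − 2 = 3 must be lifted.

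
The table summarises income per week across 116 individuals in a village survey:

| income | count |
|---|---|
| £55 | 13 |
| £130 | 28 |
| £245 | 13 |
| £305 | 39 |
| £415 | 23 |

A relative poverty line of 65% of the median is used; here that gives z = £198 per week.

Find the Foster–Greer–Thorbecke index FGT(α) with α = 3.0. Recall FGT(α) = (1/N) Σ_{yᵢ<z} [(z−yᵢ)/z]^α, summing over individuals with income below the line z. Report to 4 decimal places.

0.0520

Below the line: 13×£55, 28×£130 (q = 41 of N = 116).
Gap ratios (z−y)/z: (198−55)/198 = 0.7222 (×13); (198−130)/198 = 0.3434 (×28).
Raised to α = 3.0: 0.37671 (×13); 0.04051 (×28).
Sum = 6.031490; FGT(3.0) = 6.031490 / 116 = 0.0520.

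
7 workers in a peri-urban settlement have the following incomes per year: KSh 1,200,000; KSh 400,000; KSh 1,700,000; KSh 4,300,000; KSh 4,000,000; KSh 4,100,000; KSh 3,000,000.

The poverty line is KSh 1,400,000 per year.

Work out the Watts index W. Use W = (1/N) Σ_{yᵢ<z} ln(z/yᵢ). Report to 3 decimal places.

0.201

Poor units: KSh 400,000, KSh 1,200,000 (q = 2 of N = 7).
Log gaps: ln(1400000/400000) = 1.2528; ln(1400000/1200000) = 0.1542.
W = 1.406914 / 7 = 0.201.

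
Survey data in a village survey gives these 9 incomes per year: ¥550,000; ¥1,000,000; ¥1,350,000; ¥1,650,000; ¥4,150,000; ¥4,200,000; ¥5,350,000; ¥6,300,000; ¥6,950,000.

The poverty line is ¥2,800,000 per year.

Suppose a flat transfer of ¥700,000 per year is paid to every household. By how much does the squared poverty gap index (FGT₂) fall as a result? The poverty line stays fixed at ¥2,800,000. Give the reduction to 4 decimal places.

0.1042

Before: below the line — ¥550,000, ¥1,000,000, ¥1,350,000, ¥1,650,000; squared poverty gap index (FGT₂) = 0.166206.
After the ¥700,000 transfer: below the line — ¥1,250,000, ¥1,700,000, ¥2,050,000, ¥2,350,000; squared poverty gap index (FGT₂) = 0.062039.
Reduction = 0.166206 − 0.062039 = 0.1042.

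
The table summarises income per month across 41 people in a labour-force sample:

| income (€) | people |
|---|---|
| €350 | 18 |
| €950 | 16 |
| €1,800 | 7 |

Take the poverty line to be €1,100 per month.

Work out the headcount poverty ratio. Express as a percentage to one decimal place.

82.9%

34 of the 41 people have income below €1,100.
H = 34/41 = 82.9%.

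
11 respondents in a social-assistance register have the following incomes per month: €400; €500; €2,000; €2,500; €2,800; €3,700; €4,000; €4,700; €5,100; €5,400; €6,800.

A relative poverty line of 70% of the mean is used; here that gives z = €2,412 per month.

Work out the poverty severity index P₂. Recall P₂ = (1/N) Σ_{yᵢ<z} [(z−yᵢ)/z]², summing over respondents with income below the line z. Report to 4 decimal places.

Below z: €400, €500, €2,000 (q = 3 of N = 11).
Gap ratios (z−y)/z: (2412−400)/2412 = 0.8342; (2412−500)/2412 = 0.7927; (2412−2000)/2412 = 0.1708.
Squared: 0.6958; 0.6284; 0.0292.
Sum = 1.353382; P₂ = 1.353382 / 11 = 0.1230.

0.1230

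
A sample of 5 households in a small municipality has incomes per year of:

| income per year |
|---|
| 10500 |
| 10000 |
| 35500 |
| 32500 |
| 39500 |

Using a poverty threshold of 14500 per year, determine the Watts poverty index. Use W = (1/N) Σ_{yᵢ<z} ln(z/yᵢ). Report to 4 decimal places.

Below the line: 10000, 10500 (q = 2 of N = 5).
ln(z/y) terms: ln(14500/10000) = 0.3716; ln(14500/10500) = 0.3228.
W = 0.694337 / 5 = 0.1389.

0.1389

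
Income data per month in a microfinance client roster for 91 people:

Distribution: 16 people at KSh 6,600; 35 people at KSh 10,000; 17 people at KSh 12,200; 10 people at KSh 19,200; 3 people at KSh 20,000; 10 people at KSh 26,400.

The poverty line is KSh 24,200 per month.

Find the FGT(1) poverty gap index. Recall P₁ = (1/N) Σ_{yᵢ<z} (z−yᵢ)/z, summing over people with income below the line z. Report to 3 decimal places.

Incomes under z: 16×KSh 6,600, 35×KSh 10,000, 17×KSh 12,200, 10×KSh 19,200, 3×KSh 20,000 (q = 81 of N = 91).
Gap ratios (z−y)/z: (24200−6600)/24200 = 0.7273 (×16); (24200−10000)/24200 = 0.5868 (×35); (24200−12200)/24200 = 0.4959 (×17); (24200−19200)/24200 = 0.2066 (×10); (24200−20000)/24200 = 0.1736 (×3).
Sum of shortfalls = 43.190083; P₁ averages over all N: 43.190083 / 91 = 0.475.

0.475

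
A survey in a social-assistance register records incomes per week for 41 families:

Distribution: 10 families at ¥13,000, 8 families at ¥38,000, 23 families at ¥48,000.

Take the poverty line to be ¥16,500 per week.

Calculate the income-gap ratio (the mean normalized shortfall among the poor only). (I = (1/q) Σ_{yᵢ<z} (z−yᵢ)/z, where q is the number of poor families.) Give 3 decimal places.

0.212

Below the line: 10×¥13,000 (q = 10 of N = 41).
Shortfall ratios (z−y)/z: 0.2121 (×10); sum = 2.121212.
I averages over the q = 10 poor units only: 2.121212 / 10 = 0.212.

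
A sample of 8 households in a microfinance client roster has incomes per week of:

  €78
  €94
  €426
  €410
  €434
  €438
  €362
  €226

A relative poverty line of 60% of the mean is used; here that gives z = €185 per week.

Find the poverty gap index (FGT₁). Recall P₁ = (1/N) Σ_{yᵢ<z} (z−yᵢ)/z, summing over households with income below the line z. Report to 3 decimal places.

Below the line: €78, €94 (q = 2 of N = 8).
Normalized shortfalls: (185−78)/185 = 0.5784; (185−94)/185 = 0.4919.
Σ = 1.070270. Dividing by the full population N = 8 gives P₁ = 0.134.

0.134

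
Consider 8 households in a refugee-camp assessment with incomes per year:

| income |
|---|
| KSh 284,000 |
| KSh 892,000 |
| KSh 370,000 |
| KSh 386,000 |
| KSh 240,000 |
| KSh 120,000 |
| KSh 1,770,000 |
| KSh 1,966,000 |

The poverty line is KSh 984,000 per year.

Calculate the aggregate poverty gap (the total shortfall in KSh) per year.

KSh 3,612,000

Poor units: KSh 120,000, KSh 240,000, KSh 284,000, KSh 370,000, KSh 386,000, KSh 892,000 (q = 6 of N = 8).
Individual gaps: 984000−120000 = 864000; 984000−240000 = 744000; 984000−284000 = 700000; 984000−370000 = 614000; 984000−386000 = 598000; 984000−892000 = 92000.
Aggregate gap = KSh 3,612,000.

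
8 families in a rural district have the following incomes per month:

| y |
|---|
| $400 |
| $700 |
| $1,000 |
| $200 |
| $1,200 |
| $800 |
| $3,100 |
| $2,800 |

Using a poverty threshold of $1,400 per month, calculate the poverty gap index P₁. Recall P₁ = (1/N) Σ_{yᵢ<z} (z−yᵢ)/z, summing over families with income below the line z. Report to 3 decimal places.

Below z: $200, $400, $700, $800, $1,000, $1,200 (q = 6 of N = 8).
Shortfall ratios: (1400−200)/1400 = 0.8571; (1400−400)/1400 = 0.7143; (1400−700)/1400 = 0.5000; (1400−800)/1400 = 0.4286; (1400−1000)/1400 = 0.2857; (1400−1200)/1400 = 0.1429.
Σ = 2.928571. Dividing by the full population N = 8 gives P₁ = 0.366.

0.366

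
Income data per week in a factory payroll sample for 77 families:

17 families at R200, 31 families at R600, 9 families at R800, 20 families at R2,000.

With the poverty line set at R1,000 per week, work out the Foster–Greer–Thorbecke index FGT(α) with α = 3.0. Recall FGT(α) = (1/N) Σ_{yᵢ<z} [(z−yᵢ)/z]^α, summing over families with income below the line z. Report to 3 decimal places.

0.140

Incomes under z: 17×R200, 31×R600, 9×R800 (q = 57 of N = 77).
Gap ratios (z−y)/z: (1000−200)/1000 = 0.8000 (×17); (1000−600)/1000 = 0.4000 (×31); (1000−800)/1000 = 0.2000 (×9).
Raised to α = 3.0: 0.51200 (×17); 0.06400 (×31); 0.00800 (×9).
Sum = 10.760000; FGT(3.0) = 10.760000 / 77 = 0.140.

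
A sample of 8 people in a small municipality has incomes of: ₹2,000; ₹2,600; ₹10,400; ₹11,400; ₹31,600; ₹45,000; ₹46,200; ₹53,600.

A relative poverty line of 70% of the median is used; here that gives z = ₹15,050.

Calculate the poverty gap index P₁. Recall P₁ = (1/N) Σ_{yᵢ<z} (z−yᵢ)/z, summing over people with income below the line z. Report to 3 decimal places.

Below the line: ₹2,000, ₹2,600, ₹10,400, ₹11,400 (q = 4 of N = 8).
Shortfall ratios: (15050−2000)/15050 = 0.8671; (15050−2600)/15050 = 0.8272; (15050−10400)/15050 = 0.3090; (15050−11400)/15050 = 0.2425.
Sum of shortfalls = 2.245847; P₁ averages over all N: 2.245847 / 8 = 0.281.

0.281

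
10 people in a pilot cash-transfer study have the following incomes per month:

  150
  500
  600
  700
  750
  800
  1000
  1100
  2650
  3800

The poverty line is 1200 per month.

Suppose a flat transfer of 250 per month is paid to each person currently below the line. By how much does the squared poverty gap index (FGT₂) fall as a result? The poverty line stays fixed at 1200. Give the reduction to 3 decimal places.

0.106

Before: below the line — 150, 500, 600, 700, 750, 800, 1000, 1100; squared poverty gap index (FGT₂) = 0.18160.
After the 250 transfer: below the line — 400, 750, 850, 950, 1000, 1050; squared poverty gap index (FGT₂) = 0.07569.
Reduction = 0.18160 − 0.07569 = 0.106.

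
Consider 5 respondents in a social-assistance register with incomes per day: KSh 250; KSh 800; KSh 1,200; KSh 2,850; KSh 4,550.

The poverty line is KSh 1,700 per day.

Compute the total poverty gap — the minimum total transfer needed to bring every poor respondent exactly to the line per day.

Incomes under z: KSh 250, KSh 800, KSh 1,200 (q = 3 of N = 5).
Individual gaps: 1700−250 = 1450; 1700−800 = 900; 1700−1200 = 500.
Aggregate gap = KSh 2,850.

KSh 2,850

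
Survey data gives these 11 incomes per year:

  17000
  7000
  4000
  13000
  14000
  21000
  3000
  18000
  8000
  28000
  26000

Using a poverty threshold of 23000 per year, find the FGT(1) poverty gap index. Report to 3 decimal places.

0.403

Incomes under z: 3000, 4000, 7000, 8000, 13000, 14000, 17000, 18000, 21000 (q = 9 of N = 11).
Normalized shortfalls: (23000−3000)/23000 = 0.8696; (23000−4000)/23000 = 0.8261; (23000−7000)/23000 = 0.6957; (23000−8000)/23000 = 0.6522; (23000−13000)/23000 = 0.4348; (23000−14000)/23000 = 0.3913; (23000−17000)/23000 = 0.2609; (23000−18000)/23000 = 0.2174; (23000−21000)/23000 = 0.0870.
Σ = 4.434783. Dividing by the full population N = 11 gives P₁ = 0.403.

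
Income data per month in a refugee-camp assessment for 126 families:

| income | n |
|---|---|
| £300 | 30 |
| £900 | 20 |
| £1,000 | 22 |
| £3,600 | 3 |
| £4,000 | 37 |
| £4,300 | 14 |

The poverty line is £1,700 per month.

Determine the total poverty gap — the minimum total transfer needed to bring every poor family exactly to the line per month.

Poor units: 30×£300, 20×£900, 22×£1,000 (q = 72 of N = 126).
Individual gaps: 30×(1700−300) = 42000; 20×(1700−900) = 16000; 22×(1700−1000) = 15400.
Aggregate gap = £73,400.

£73,400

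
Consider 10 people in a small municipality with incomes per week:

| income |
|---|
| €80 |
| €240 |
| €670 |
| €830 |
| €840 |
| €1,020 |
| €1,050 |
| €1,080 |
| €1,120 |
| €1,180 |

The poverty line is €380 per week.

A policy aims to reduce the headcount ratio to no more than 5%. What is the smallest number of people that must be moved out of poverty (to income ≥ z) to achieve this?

Currently q = 2 of N = 10 are below the line (H = 0.200).
A headcount ratio of at most 5% allows at most ⌊0.05 × 10⌋ = 0 poor people.
So at least 2 − 0 = 2 must be lifted.

2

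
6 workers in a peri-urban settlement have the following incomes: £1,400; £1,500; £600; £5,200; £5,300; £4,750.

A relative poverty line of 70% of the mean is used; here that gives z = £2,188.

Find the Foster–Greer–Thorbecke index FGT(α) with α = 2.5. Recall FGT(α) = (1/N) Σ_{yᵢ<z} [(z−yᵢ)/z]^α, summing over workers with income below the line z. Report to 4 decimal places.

Incomes under z: £600, £1,400, £1,500 (q = 3 of N = 6).
Normalized shortfalls: (2188−600)/2188 = 0.7258; (2188−1400)/2188 = 0.3601; (2188−1500)/2188 = 0.3144.
Raised to α = 2.5: 0.44875; 0.07784; 0.05544.
Sum = 0.582036; FGT(2.5) = 0.582036 / 6 = 0.0970.

0.0970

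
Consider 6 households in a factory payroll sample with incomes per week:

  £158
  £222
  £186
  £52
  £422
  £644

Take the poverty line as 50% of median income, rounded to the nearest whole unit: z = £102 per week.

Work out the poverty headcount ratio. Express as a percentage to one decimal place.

1 of the 6 households have income below £102.
H = 1/6 = 16.7%.

16.7%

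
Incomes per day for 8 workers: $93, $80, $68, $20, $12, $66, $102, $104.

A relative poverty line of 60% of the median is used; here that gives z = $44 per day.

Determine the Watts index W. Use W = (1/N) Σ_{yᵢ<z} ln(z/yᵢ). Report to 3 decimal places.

0.261

Poor units: $12, $20 (q = 2 of N = 8).
ln(z/y) terms: ln(44/12) = 1.2993; ln(44/20) = 0.7885.
W = 2.087740 / 8 = 0.261.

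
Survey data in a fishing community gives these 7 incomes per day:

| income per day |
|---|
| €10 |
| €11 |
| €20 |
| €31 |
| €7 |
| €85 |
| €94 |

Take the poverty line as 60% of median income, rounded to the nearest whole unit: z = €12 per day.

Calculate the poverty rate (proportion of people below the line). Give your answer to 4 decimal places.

3 of the 7 people have income below €12.
H = 3/7 = 0.4286.

0.4286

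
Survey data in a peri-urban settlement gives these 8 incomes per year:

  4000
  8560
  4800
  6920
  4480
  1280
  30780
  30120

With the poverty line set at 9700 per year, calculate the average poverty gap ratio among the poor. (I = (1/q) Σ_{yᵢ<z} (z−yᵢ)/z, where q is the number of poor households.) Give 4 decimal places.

Poor units: 1280, 4000, 4480, 4800, 6920, 8560 (q = 6 of N = 8).
Relative gaps: 0.8680, 0.5876, 0.5381, 0.5052, 0.2866, 0.1175; sum = 2.903093.
The income-gap ratio divides by q (the poor only): 2.903093 / 6 = 0.4838.

0.4838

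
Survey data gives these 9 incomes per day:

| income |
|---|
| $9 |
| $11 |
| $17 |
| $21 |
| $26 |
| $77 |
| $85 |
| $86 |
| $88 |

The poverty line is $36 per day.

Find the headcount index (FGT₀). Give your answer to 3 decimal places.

0.556

5 of the 9 families have income below $36.
H = 5/9 = 0.556.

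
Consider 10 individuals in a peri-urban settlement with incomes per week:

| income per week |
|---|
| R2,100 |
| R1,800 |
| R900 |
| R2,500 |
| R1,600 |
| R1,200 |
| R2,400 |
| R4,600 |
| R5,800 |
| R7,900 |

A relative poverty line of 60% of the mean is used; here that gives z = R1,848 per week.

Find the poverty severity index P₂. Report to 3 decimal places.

0.040

Poor units: R900, R1,200, R1,600, R1,800 (q = 4 of N = 10).
Normalized shortfalls: (1848−900)/1848 = 0.5130; (1848−1200)/1848 = 0.3506; (1848−1600)/1848 = 0.1342; (1848−1800)/1848 = 0.0260.
Squared: 0.2632; 0.1230; 0.0180; 0.0007.
Sum = 0.404795; P₂ = 0.404795 / 10 = 0.040.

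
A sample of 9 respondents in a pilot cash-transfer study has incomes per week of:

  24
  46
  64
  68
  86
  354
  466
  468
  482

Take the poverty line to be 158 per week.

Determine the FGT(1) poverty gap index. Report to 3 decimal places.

0.353

Below the line: 24, 46, 64, 68, 86 (q = 5 of N = 9).
Normalized shortfalls: (158−24)/158 = 0.8481; (158−46)/158 = 0.7089; (158−64)/158 = 0.5949; (158−68)/158 = 0.5696; (158−86)/158 = 0.4557.
Sum of shortfalls = 3.177215; P₁ averages over all N: 3.177215 / 9 = 0.353.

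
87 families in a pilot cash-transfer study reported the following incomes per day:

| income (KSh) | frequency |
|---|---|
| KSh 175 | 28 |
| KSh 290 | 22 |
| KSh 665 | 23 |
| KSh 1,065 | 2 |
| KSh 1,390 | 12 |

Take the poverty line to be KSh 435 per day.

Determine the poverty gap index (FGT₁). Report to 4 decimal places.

0.2767

Below z: 28×KSh 175, 22×KSh 290 (q = 50 of N = 87).
Normalized shortfalls: (435−175)/435 = 0.5977 (×28); (435−290)/435 = 0.3333 (×22).
Sum of shortfalls = 24.068966; P₁ averages over all N: 24.068966 / 87 = 0.2767.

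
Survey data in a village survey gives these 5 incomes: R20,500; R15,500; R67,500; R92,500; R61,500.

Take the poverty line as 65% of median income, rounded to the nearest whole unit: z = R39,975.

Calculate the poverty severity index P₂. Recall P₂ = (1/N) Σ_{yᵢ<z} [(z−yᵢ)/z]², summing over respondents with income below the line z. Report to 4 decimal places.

Poor units: R15,500, R20,500 (q = 2 of N = 5).
Normalized shortfalls: (39975−15500)/39975 = 0.6123; (39975−20500)/39975 = 0.4872.
Squared: 0.3749; 0.2373.
Sum = 0.612203; P₂ = 0.612203 / 5 = 0.1224.

0.1224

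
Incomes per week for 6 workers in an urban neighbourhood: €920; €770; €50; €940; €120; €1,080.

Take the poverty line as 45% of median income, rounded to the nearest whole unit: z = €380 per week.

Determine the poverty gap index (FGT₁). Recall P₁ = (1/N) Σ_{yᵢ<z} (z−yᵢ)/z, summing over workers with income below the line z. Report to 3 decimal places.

Incomes under z: €50, €120 (q = 2 of N = 6).
Shortfall ratios: (380−50)/380 = 0.8684; (380−120)/380 = 0.6842.
Sum of shortfalls = 1.552632; P₁ averages over all N: 1.552632 / 6 = 0.259.

0.259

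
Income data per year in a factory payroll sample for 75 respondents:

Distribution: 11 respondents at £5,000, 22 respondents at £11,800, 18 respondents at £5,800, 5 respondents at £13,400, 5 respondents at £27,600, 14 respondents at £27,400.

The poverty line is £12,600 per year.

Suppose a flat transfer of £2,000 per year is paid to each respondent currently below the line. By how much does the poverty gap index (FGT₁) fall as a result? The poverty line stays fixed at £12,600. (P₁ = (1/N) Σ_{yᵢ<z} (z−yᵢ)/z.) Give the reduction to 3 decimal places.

Before: below the line — 11×£5,000, 18×£5,800, 22×£11,800; poverty gap index (FGT₁) = 0.23661.
After the £2,000 transfer: below the line — 11×£7,000, 18×£7,800; poverty gap index (FGT₁) = 0.15661.
Reduction = 0.23661 − 0.15661 = 0.080.

0.080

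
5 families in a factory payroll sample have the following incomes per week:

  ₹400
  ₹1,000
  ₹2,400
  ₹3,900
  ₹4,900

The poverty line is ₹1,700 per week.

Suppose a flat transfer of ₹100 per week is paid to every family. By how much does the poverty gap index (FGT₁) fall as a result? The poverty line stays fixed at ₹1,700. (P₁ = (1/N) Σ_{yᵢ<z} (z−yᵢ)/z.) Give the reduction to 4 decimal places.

Before: below the line — ₹400, ₹1,000; poverty gap index (FGT₁) = 0.235294.
After the ₹100 transfer: below the line — ₹500, ₹1,100; poverty gap index (FGT₁) = 0.211765.
Reduction = 0.235294 − 0.211765 = 0.0235.

0.0235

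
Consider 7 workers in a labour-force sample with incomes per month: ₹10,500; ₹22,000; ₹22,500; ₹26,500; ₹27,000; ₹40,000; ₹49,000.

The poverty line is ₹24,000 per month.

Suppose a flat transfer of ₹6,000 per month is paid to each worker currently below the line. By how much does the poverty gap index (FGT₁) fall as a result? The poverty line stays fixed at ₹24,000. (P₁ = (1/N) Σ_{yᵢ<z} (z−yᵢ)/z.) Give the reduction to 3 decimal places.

0.057

Before: below the line — ₹10,500, ₹22,000, ₹22,500; poverty gap index (FGT₁) = 0.10119.
After the ₹6,000 transfer: below the line — ₹16,500; poverty gap index (FGT₁) = 0.04464.
Reduction = 0.10119 − 0.04464 = 0.057.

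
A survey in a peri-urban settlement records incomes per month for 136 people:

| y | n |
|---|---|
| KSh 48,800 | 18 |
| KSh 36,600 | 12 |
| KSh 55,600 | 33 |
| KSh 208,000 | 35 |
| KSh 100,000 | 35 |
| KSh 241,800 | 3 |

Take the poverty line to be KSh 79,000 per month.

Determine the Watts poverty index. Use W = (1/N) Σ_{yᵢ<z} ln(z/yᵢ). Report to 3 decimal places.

0.217

Poor units: 12×KSh 36,600, 18×KSh 48,800, 33×KSh 55,600 (q = 63 of N = 136).
Log gaps: ln(79000/36600) = 0.7694 (×12); ln(79000/48800) = 0.4817 (×18); ln(79000/55600) = 0.3513 (×33).
W = 29.495445 / 136 = 0.217.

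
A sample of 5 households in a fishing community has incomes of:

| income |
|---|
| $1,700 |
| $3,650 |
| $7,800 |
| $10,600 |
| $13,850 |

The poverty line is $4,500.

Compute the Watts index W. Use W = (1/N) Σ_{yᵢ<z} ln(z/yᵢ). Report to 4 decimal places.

Below z: $1,700, $3,650 (q = 2 of N = 5).
Log shortfalls: ln(4500/1700) = 0.9734; ln(4500/3650) = 0.2094.
W = 1.182799 / 5 = 0.2366.

0.2366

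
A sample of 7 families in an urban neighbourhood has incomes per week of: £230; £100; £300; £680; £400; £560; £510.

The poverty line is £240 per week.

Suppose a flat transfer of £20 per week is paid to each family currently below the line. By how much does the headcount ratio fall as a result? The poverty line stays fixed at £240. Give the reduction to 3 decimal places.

0.143

Before: below the line — £100, £230; headcount ratio = 0.28571.
After the £20 transfer: below the line — £120; headcount ratio = 0.14286.
Reduction = 0.28571 − 0.14286 = 0.143.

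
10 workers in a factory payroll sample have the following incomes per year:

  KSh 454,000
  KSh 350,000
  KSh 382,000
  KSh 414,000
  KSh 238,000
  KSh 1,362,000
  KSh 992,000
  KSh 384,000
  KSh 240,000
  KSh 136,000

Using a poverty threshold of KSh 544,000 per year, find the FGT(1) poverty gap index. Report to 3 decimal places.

0.322

Below the line: KSh 136,000, KSh 238,000, KSh 240,000, KSh 350,000, KSh 382,000, KSh 384,000, KSh 414,000, KSh 454,000 (q = 8 of N = 10).
Shortfall ratios: (544000−136000)/544000 = 0.7500; (544000−238000)/544000 = 0.5625; (544000−240000)/544000 = 0.5588; (544000−350000)/544000 = 0.3566; (544000−382000)/544000 = 0.2978; (544000−384000)/544000 = 0.2941; (544000−414000)/544000 = 0.2390; (544000−454000)/544000 = 0.1654.
Σ = 3.224265. Dividing by the full population N = 10 gives P₁ = 0.322.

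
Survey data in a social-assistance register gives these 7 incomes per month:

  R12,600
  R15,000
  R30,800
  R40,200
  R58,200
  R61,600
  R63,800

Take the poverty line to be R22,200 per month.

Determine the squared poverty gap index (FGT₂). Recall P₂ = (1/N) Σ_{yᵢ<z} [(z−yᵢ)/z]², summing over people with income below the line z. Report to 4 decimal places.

0.0417

Below the line: R12,600, R15,000 (q = 2 of N = 7).
Shortfall ratios: (22200−12600)/22200 = 0.4324; (22200−15000)/22200 = 0.3243.
Squared: 0.1870; 0.1052.
Sum = 0.292184; P₂ = 0.292184 / 7 = 0.0417.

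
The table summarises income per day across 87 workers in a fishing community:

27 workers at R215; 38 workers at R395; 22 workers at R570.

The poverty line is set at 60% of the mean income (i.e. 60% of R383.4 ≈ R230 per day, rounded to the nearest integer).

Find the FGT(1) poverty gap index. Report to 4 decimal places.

Incomes under z: 27×R215 (q = 27 of N = 87).
Relative gaps: (230−215)/230 = 0.0652 (×27).
Σ = 1.760870. Dividing by the full population N = 87 gives P₁ = 0.0202.

0.0202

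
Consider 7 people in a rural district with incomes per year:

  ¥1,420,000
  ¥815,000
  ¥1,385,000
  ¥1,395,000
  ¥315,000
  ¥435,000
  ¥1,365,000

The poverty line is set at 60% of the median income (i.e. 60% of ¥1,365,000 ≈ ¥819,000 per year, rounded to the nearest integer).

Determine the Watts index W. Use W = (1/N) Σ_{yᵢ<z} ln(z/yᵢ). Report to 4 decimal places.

Poor units: ¥315,000, ¥435,000, ¥815,000 (q = 3 of N = 7).
Log gaps: ln(819000/315000) = 0.9555; ln(819000/435000) = 0.6327; ln(819000/815000) = 0.0049.
W = 1.593145 / 7 = 0.2276.

0.2276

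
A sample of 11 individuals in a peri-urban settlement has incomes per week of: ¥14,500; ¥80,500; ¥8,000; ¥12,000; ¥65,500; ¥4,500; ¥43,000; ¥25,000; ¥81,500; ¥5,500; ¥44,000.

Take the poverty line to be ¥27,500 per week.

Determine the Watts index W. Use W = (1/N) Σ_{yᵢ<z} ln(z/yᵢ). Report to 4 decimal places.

0.5654

Below the line: ¥4,500, ¥5,500, ¥8,000, ¥12,000, ¥14,500, ¥25,000 (q = 6 of N = 11).
Log gaps: ln(27500/4500) = 1.8101; ln(27500/5500) = 1.6094; ln(27500/8000) = 1.2347; ln(27500/12000) = 0.8293; ln(27500/14500) = 0.6400; ln(27500/25000) = 0.0953.
W = 6.218918 / 11 = 0.5654.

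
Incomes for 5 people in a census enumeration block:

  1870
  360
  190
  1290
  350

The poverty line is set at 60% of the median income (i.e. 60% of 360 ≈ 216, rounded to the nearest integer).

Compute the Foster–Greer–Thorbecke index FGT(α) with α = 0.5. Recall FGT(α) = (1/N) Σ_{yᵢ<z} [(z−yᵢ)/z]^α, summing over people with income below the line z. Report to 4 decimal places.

Poor units: 190 (q = 1 of N = 5).
Normalized shortfalls: (216−190)/216 = 0.1204.
Raised to α = 0.5: 0.34694.
Sum = 0.346944; FGT(0.5) = 0.346944 / 5 = 0.0694.

0.0694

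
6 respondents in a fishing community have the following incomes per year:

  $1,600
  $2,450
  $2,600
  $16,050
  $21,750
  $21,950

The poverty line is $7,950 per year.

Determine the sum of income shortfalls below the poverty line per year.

$17,200

Below z: $1,600, $2,450, $2,600 (q = 3 of N = 6).
Individual gaps: 7950−1600 = 6350; 7950−2450 = 5500; 7950−2600 = 5350.
Aggregate gap = $17,200.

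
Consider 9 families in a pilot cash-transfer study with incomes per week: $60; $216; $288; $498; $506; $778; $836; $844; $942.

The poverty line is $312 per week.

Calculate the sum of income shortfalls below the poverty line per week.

Incomes under z: $60, $216, $288 (q = 3 of N = 9).
Individual gaps: 312−60 = 252; 312−216 = 96; 312−288 = 24.
Aggregate gap = $372.

$372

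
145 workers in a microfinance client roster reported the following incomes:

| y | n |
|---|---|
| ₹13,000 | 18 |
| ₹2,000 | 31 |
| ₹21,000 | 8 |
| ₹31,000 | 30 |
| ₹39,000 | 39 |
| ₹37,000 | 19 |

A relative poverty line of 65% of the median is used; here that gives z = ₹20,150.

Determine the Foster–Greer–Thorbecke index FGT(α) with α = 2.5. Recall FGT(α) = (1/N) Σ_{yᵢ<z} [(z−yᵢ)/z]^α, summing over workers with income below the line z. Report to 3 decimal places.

0.174

Poor units: 31×₹2,000, 18×₹13,000 (q = 49 of N = 145).
Gap ratios (z−y)/z: (20150−2000)/20150 = 0.9007 (×31); (20150−13000)/20150 = 0.3548 (×18).
Raised to α = 2.5: 0.77002 (×31); 0.07500 (×18).
Sum = 25.220777; FGT(2.5) = 25.220777 / 145 = 0.174.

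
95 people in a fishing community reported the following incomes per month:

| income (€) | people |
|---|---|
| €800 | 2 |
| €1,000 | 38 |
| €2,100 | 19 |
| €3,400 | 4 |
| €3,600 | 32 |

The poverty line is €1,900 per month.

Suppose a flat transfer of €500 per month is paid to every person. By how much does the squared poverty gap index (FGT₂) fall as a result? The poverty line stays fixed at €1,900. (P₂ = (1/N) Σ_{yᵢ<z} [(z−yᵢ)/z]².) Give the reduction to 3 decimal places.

0.077

Before: below the line — 2×€800, 38×€1,000; squared poverty gap index (FGT₂) = 0.09681.
After the €500 transfer: below the line — 2×€1,300, 38×€1,500; squared poverty gap index (FGT₂) = 0.01983.
Reduction = 0.09681 − 0.01983 = 0.077.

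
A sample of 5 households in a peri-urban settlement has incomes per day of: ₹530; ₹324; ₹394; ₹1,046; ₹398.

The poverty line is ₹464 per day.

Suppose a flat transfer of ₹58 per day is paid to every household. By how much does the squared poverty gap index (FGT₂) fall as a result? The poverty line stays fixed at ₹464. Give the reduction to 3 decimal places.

0.020

Before: below the line — ₹324, ₹394, ₹398; squared poverty gap index (FGT₂) = 0.02681.
After the ₹58 transfer: below the line — ₹382, ₹452, ₹456; squared poverty gap index (FGT₂) = 0.00644.
Reduction = 0.02681 − 0.00644 = 0.020.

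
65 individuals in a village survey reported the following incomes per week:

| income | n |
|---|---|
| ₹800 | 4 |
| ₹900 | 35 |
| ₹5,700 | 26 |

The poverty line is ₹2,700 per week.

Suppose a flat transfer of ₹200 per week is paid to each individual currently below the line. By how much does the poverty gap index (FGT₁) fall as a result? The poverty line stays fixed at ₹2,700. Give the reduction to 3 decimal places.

Before: below the line — 4×₹800, 35×₹900; poverty gap index (FGT₁) = 0.40228.
After the ₹200 transfer: below the line — 4×₹1,000, 35×₹1,100; poverty gap index (FGT₁) = 0.35783.
Reduction = 0.40228 − 0.35783 = 0.044.

0.044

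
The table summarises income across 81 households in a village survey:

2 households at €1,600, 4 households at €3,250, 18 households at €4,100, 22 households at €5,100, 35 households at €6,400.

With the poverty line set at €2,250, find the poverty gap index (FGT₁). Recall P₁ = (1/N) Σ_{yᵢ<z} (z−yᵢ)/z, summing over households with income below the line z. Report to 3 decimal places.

0.007

Incomes under z: 2×€1,600 (q = 2 of N = 81).
Normalized shortfalls: (2250−1600)/2250 = 0.2889 (×2).
Σ = 0.577778. Dividing by the full population N = 81 gives P₁ = 0.007.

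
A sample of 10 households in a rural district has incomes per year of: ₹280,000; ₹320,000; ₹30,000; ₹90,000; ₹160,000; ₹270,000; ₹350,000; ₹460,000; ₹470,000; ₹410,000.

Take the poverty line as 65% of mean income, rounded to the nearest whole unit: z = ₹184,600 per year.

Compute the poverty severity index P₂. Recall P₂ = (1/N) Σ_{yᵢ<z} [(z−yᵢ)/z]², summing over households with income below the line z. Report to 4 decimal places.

0.0982

Poor units: ₹30,000, ₹90,000, ₹160,000 (q = 3 of N = 10).
Gap ratios (z−y)/z: (184600−30000)/184600 = 0.8375; (184600−90000)/184600 = 0.5125; (184600−160000)/184600 = 0.1333.
Squared: 0.7014; 0.2626; 0.0178.
Sum = 0.981757; P₂ = 0.981757 / 10 = 0.0982.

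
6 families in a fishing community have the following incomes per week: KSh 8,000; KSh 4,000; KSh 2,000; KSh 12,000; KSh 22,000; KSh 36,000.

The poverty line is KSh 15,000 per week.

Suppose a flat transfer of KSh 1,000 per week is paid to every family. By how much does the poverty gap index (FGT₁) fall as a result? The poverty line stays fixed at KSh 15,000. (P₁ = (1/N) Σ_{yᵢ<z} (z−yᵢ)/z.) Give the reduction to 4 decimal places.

0.0444

Before: below the line — KSh 2,000, KSh 4,000, KSh 8,000, KSh 12,000; poverty gap index (FGT₁) = 0.377778.
After the KSh 1,000 transfer: below the line — KSh 3,000, KSh 5,000, KSh 9,000, KSh 13,000; poverty gap index (FGT₁) = 0.333333.
Reduction = 0.377778 − 0.333333 = 0.0444.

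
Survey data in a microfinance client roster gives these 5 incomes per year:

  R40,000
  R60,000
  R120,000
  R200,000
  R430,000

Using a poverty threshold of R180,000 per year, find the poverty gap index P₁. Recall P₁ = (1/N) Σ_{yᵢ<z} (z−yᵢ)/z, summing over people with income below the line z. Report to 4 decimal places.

0.3556

Below the line: R40,000, R60,000, R120,000 (q = 3 of N = 5).
Relative gaps: (180000−40000)/180000 = 0.7778; (180000−60000)/180000 = 0.6667; (180000−120000)/180000 = 0.3333.
Σ = 1.777778. Dividing by the full population N = 5 gives P₁ = 0.3556.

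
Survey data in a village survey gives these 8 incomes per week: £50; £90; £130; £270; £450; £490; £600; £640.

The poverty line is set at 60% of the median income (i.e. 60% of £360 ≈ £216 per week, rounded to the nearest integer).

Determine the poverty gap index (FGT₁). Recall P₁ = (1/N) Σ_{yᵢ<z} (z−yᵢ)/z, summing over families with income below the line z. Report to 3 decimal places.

Poor units: £50, £90, £130 (q = 3 of N = 8).
Shortfall ratios: (216−50)/216 = 0.7685; (216−90)/216 = 0.5833; (216−130)/216 = 0.3981.
Sum of shortfalls = 1.750000; P₁ averages over all N: 1.750000 / 8 = 0.219.

0.219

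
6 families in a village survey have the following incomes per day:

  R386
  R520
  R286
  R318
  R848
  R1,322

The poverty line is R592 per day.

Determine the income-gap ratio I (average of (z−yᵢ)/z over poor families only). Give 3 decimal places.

0.362

Incomes under z: R286, R318, R386, R520 (q = 4 of N = 6).
Shortfall ratios (z−y)/z: 0.5169, 0.4628, 0.3480, 0.1216; sum = 1.449324.
I averages over the q = 4 poor units only: 1.449324 / 4 = 0.362.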